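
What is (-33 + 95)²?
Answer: 3844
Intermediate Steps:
(-33 + 95)² = 62² = 3844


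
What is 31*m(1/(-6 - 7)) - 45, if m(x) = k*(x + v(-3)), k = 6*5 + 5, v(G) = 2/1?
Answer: 26540/13 ≈ 2041.5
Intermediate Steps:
v(G) = 2 (v(G) = 2*1 = 2)
k = 35 (k = 30 + 5 = 35)
m(x) = 70 + 35*x (m(x) = 35*(x + 2) = 35*(2 + x) = 70 + 35*x)
31*m(1/(-6 - 7)) - 45 = 31*(70 + 35/(-6 - 7)) - 45 = 31*(70 + 35/(-13)) - 45 = 31*(70 + 35*(-1/13)) - 45 = 31*(70 - 35/13) - 45 = 31*(875/13) - 45 = 27125/13 - 45 = 26540/13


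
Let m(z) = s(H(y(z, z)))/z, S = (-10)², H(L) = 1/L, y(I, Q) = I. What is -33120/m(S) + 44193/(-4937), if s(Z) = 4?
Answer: -4087880193/4937 ≈ -8.2801e+5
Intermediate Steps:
H(L) = 1/L
S = 100
m(z) = 4/z
-33120/m(S) + 44193/(-4937) = -33120/(4/100) + 44193/(-4937) = -33120/(4*(1/100)) + 44193*(-1/4937) = -33120/1/25 - 44193/4937 = -33120*25 - 44193/4937 = -828000 - 44193/4937 = -4087880193/4937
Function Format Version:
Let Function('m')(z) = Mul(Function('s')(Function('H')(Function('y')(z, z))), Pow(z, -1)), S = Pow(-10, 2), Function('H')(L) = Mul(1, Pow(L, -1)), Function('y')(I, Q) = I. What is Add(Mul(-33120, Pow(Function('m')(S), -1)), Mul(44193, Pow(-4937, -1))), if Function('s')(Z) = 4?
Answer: Rational(-4087880193, 4937) ≈ -8.2801e+5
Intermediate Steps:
Function('H')(L) = Pow(L, -1)
S = 100
Function('m')(z) = Mul(4, Pow(z, -1))
Add(Mul(-33120, Pow(Function('m')(S), -1)), Mul(44193, Pow(-4937, -1))) = Add(Mul(-33120, Pow(Mul(4, Pow(100, -1)), -1)), Mul(44193, Pow(-4937, -1))) = Add(Mul(-33120, Pow(Mul(4, Rational(1, 100)), -1)), Mul(44193, Rational(-1, 4937))) = Add(Mul(-33120, Pow(Rational(1, 25), -1)), Rational(-44193, 4937)) = Add(Mul(-33120, 25), Rational(-44193, 4937)) = Add(-828000, Rational(-44193, 4937)) = Rational(-4087880193, 4937)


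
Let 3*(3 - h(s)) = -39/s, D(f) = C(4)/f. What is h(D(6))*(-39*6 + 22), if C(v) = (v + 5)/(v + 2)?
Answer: -11660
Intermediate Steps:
C(v) = (5 + v)/(2 + v)
D(f) = 3/(2*f) (D(f) = ((5 + 4)/(2 + 4))/f = (9/6)/f = ((⅙)*9)/f = 3/(2*f))
h(s) = 3 + 13/s (h(s) = 3 - (-13)/s = 3 + 13/s)
h(D(6))*(-39*6 + 22) = (3 + 13/(((3/2)/6)))*(-39*6 + 22) = (3 + 13/(((3/2)*(⅙))))*(-234 + 22) = (3 + 13/(¼))*(-212) = (3 + 13*4)*(-212) = (3 + 52)*(-212) = 55*(-212) = -11660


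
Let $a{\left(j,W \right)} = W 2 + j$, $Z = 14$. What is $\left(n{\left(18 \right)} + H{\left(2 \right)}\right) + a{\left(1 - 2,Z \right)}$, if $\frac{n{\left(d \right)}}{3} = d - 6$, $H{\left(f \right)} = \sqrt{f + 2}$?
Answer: $65$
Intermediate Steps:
$a{\left(j,W \right)} = j + 2 W$ ($a{\left(j,W \right)} = 2 W + j = j + 2 W$)
$H{\left(f \right)} = \sqrt{2 + f}$
$n{\left(d \right)} = -18 + 3 d$ ($n{\left(d \right)} = 3 \left(d - 6\right) = 3 \left(-6 + d\right) = -18 + 3 d$)
$\left(n{\left(18 \right)} + H{\left(2 \right)}\right) + a{\left(1 - 2,Z \right)} = \left(\left(-18 + 3 \cdot 18\right) + \sqrt{2 + 2}\right) + \left(\left(1 - 2\right) + 2 \cdot 14\right) = \left(\left(-18 + 54\right) + \sqrt{4}\right) + \left(-1 + 28\right) = \left(36 + 2\right) + 27 = 38 + 27 = 65$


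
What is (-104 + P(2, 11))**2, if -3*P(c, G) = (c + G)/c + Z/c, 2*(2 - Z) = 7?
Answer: 1615441/144 ≈ 11218.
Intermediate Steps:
Z = -3/2 (Z = 2 - 1/2*7 = 2 - 7/2 = -3/2 ≈ -1.5000)
P(c, G) = 1/(2*c) - (G + c)/(3*c) (P(c, G) = -((c + G)/c - 3/(2*c))/3 = -((G + c)/c - 3/(2*c))/3 = -(-3/(2*c) + (G + c)/c)/3 = 1/(2*c) - (G + c)/(3*c))
(-104 + P(2, 11))**2 = (-104 + (1/6)*(3 - 2*11 - 2*2)/2)**2 = (-104 + (1/6)*(1/2)*(3 - 22 - 4))**2 = (-104 + (1/6)*(1/2)*(-23))**2 = (-104 - 23/12)**2 = (-1271/12)**2 = 1615441/144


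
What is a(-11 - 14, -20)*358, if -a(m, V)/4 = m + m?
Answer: 71600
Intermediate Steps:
a(m, V) = -8*m (a(m, V) = -4*(m + m) = -8*m)
a(-11 - 14, -20)*358 = -8*(-11 - 14)*358 = -8*(-25)*358 = 200*358 = 71600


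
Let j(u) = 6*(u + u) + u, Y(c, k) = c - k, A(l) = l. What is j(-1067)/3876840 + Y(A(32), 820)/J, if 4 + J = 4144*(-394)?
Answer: -89058121/28772144280 ≈ -0.0030953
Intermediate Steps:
J = -1632740 (J = -4 + 4144*(-394) = -4 - 1632736 = -1632740)
j(u) = 13*u (j(u) = 6*(2*u) + u = 12*u + u = 13*u)
j(-1067)/3876840 + Y(A(32), 820)/J = (13*(-1067))/3876840 + (32 - 1*820)/(-1632740) = -13871*1/3876840 + (32 - 820)*(-1/1632740) = -1261/352440 - 788*(-1/1632740) = -1261/352440 + 197/408185 = -89058121/28772144280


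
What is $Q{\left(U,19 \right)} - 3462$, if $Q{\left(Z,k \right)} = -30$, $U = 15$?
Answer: $-3492$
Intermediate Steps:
$Q{\left(U,19 \right)} - 3462 = -30 - 3462 = -3492$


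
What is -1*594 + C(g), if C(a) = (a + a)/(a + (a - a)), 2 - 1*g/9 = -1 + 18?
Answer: -592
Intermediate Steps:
g = -135 (g = 18 - 9*(-1 + 18) = 18 - 9*17 = 18 - 153 = -135)
C(a) = 2 (C(a) = (2*a)/(a + 0) = (2*a)/a = 2)
-1*594 + C(g) = -1*594 + 2 = -594 + 2 = -592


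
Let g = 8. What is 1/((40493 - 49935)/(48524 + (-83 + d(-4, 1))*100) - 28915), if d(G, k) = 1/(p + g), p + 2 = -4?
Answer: -20137/582266076 ≈ -3.4584e-5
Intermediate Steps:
p = -6 (p = -2 - 4 = -6)
d(G, k) = ½ (d(G, k) = 1/(-6 + 8) = 1/2 = ½)
1/((40493 - 49935)/(48524 + (-83 + d(-4, 1))*100) - 28915) = 1/((40493 - 49935)/(48524 + (-83 + ½)*100) - 28915) = 1/(-9442/(48524 - 165/2*100) - 28915) = 1/(-9442/(48524 - 8250) - 28915) = 1/(-9442/40274 - 28915) = 1/(-9442*1/40274 - 28915) = 1/(-4721/20137 - 28915) = 1/(-582266076/20137) = -20137/582266076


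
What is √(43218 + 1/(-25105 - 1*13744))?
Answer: √65226541770769/38849 ≈ 207.89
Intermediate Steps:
√(43218 + 1/(-25105 - 1*13744)) = √(43218 + 1/(-25105 - 13744)) = √(43218 + 1/(-38849)) = √(43218 - 1/38849) = √(1678976081/38849) = √65226541770769/38849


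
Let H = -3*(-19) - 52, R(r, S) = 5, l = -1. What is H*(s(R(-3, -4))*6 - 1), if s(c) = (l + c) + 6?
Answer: 295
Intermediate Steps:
H = 5 (H = 57 - 52 = 5)
s(c) = 5 + c (s(c) = (-1 + c) + 6 = 5 + c)
H*(s(R(-3, -4))*6 - 1) = 5*((5 + 5)*6 - 1) = 5*(10*6 - 1) = 5*(60 - 1) = 5*59 = 295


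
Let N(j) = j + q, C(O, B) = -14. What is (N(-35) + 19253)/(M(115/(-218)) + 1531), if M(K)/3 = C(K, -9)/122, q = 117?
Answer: 235887/18674 ≈ 12.632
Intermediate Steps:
N(j) = 117 + j (N(j) = j + 117 = 117 + j)
M(K) = -21/61 (M(K) = 3*(-14/122) = 3*(-14*1/122) = 3*(-7/61) = -21/61)
(N(-35) + 19253)/(M(115/(-218)) + 1531) = ((117 - 35) + 19253)/(-21/61 + 1531) = (82 + 19253)/(93370/61) = 19335*(61/93370) = 235887/18674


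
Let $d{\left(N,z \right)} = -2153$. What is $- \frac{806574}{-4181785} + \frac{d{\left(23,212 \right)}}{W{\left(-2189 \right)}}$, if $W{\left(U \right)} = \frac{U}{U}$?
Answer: $- \frac{9002576531}{4181785} \approx -2152.8$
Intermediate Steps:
$W{\left(U \right)} = 1$
$- \frac{806574}{-4181785} + \frac{d{\left(23,212 \right)}}{W{\left(-2189 \right)}} = - \frac{806574}{-4181785} - \frac{2153}{1} = \left(-806574\right) \left(- \frac{1}{4181785}\right) - 2153 = \frac{806574}{4181785} - 2153 = - \frac{9002576531}{4181785}$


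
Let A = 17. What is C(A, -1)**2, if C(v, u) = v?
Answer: 289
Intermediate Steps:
C(A, -1)**2 = 17**2 = 289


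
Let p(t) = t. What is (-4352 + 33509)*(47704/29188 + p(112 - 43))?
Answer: 15028071783/7297 ≈ 2.0595e+6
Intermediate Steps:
(-4352 + 33509)*(47704/29188 + p(112 - 43)) = (-4352 + 33509)*(47704/29188 + (112 - 43)) = 29157*(47704*(1/29188) + 69) = 29157*(11926/7297 + 69) = 29157*(515419/7297) = 15028071783/7297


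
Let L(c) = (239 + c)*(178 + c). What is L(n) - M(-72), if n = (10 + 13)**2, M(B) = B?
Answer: 543048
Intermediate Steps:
n = 529 (n = 23**2 = 529)
L(c) = (178 + c)*(239 + c)
L(n) - M(-72) = (42542 + 529**2 + 417*529) - 1*(-72) = (42542 + 279841 + 220593) + 72 = 542976 + 72 = 543048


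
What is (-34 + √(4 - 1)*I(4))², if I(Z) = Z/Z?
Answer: (34 - √3)² ≈ 1041.2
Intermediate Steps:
I(Z) = 1
(-34 + √(4 - 1)*I(4))² = (-34 + √(4 - 1)*1)² = (-34 + √3*1)² = (-34 + √3)²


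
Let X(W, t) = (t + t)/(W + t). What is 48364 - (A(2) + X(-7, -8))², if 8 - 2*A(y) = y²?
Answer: 10879784/225 ≈ 48355.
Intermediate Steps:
X(W, t) = 2*t/(W + t) (X(W, t) = (2*t)/(W + t) = 2*t/(W + t))
A(y) = 4 - y²/2
48364 - (A(2) + X(-7, -8))² = 48364 - ((4 - ½*2²) + 2*(-8)/(-7 - 8))² = 48364 - ((4 - ½*4) + 2*(-8)/(-15))² = 48364 - ((4 - 2) + 2*(-8)*(-1/15))² = 48364 - (2 + 16/15)² = 48364 - (46/15)² = 48364 - 1*2116/225 = 48364 - 2116/225 = 10879784/225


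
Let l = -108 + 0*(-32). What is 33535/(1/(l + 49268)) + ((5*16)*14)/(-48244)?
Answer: 2840504373760/1723 ≈ 1.6486e+9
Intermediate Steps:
l = -108 (l = -108 + 0 = -108)
33535/(1/(l + 49268)) + ((5*16)*14)/(-48244) = 33535/(1/(-108 + 49268)) + ((5*16)*14)/(-48244) = 33535/(1/49160) + (80*14)*(-1/48244) = 33535/(1/49160) + 1120*(-1/48244) = 33535*49160 - 40/1723 = 1648580600 - 40/1723 = 2840504373760/1723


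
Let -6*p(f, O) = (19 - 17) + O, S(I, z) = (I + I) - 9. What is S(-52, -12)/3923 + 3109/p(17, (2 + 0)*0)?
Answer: -36589934/3923 ≈ -9327.0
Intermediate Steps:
S(I, z) = -9 + 2*I (S(I, z) = 2*I - 9 = -9 + 2*I)
p(f, O) = -1/3 - O/6 (p(f, O) = -((19 - 17) + O)/6 = -(2 + O)/6 = -1/3 - O/6)
S(-52, -12)/3923 + 3109/p(17, (2 + 0)*0) = (-9 + 2*(-52))/3923 + 3109/(-1/3 - (2 + 0)*0/6) = (-9 - 104)*(1/3923) + 3109/(-1/3 - 0/3) = -113*1/3923 + 3109/(-1/3 - 1/6*0) = -113/3923 + 3109/(-1/3 + 0) = -113/3923 + 3109/(-1/3) = -113/3923 + 3109*(-3) = -113/3923 - 9327 = -36589934/3923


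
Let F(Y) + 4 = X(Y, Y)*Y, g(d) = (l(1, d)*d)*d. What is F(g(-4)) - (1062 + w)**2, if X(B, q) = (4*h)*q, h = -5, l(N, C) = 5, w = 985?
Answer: -4318213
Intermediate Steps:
X(B, q) = -20*q (X(B, q) = (4*(-5))*q = -20*q)
g(d) = 5*d**2 (g(d) = (5*d)*d = 5*d**2)
F(Y) = -4 - 20*Y**2 (F(Y) = -4 + (-20*Y)*Y = -4 - 20*Y**2)
F(g(-4)) - (1062 + w)**2 = (-4 - 20*(5*(-4)**2)**2) - (1062 + 985)**2 = (-4 - 20*(5*16)**2) - 1*2047**2 = (-4 - 20*80**2) - 1*4190209 = (-4 - 20*6400) - 4190209 = (-4 - 128000) - 4190209 = -128004 - 4190209 = -4318213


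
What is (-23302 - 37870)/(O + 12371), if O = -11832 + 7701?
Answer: -15293/2060 ≈ -7.4238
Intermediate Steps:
O = -4131
(-23302 - 37870)/(O + 12371) = (-23302 - 37870)/(-4131 + 12371) = -61172/8240 = -61172*1/8240 = -15293/2060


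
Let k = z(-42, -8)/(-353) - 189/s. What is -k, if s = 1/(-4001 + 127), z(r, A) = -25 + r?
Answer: -258461725/353 ≈ -7.3219e+5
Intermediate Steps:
s = -1/3874 (s = 1/(-3874) = -1/3874 ≈ -0.00025813)
k = 258461725/353 (k = (-25 - 42)/(-353) - 189/(-1/3874) = -67*(-1/353) - 189*(-3874) = 67/353 + 732186 = 258461725/353 ≈ 7.3219e+5)
-k = -1*258461725/353 = -258461725/353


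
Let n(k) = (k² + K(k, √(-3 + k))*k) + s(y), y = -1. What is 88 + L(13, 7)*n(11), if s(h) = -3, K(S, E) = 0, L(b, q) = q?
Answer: 914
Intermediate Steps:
n(k) = -3 + k² (n(k) = (k² + 0*k) - 3 = (k² + 0) - 3 = k² - 3 = -3 + k²)
88 + L(13, 7)*n(11) = 88 + 7*(-3 + 11²) = 88 + 7*(-3 + 121) = 88 + 7*118 = 88 + 826 = 914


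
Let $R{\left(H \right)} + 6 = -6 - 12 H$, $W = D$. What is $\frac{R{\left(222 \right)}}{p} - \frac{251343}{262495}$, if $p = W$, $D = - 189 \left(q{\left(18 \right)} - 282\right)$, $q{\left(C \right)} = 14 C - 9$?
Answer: $- \frac{851695291}{644950215} \approx -1.3206$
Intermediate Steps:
$q{\left(C \right)} = -9 + 14 C$
$D = 7371$ ($D = - 189 \left(\left(-9 + 14 \cdot 18\right) - 282\right) = - 189 \left(\left(-9 + 252\right) - 282\right) = - 189 \left(243 - 282\right) = \left(-189\right) \left(-39\right) = 7371$)
$W = 7371$
$p = 7371$
$R{\left(H \right)} = -12 - 12 H$ ($R{\left(H \right)} = -6 - \left(6 + 12 H\right) = -12 - 12 H$)
$\frac{R{\left(222 \right)}}{p} - \frac{251343}{262495} = \frac{-12 - 2664}{7371} - \frac{251343}{262495} = \left(-12 - 2664\right) \frac{1}{7371} - \frac{251343}{262495} = \left(-2676\right) \frac{1}{7371} - \frac{251343}{262495} = - \frac{892}{2457} - \frac{251343}{262495} = - \frac{851695291}{644950215}$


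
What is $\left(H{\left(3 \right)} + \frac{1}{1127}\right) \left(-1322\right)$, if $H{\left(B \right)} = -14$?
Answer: $\frac{20857194}{1127} \approx 18507.0$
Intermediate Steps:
$\left(H{\left(3 \right)} + \frac{1}{1127}\right) \left(-1322\right) = \left(-14 + \frac{1}{1127}\right) \left(-1322\right) = \left(- \frac{15777}{1127}\right) \left(-1322\right) = \frac{20857194}{1127}$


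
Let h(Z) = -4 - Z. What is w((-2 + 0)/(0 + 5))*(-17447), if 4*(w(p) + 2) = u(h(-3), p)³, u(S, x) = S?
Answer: 157023/4 ≈ 39256.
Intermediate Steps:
w(p) = -9/4 (w(p) = -2 + (-4 - 1*(-3))³/4 = -2 + (-4 + 3)³/4 = -2 + (¼)*(-1)³ = -2 + (¼)*(-1) = -2 - ¼ = -9/4)
w((-2 + 0)/(0 + 5))*(-17447) = -9/4*(-17447) = 157023/4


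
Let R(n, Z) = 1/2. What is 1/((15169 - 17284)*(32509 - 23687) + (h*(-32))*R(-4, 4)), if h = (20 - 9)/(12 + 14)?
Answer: -13/242560978 ≈ -5.3595e-8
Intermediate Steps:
R(n, Z) = ½ (R(n, Z) = 1*(½) = ½)
h = 11/26 ≈ 0.42308
1/((15169 - 17284)*(32509 - 23687) + (h*(-32))*R(-4, 4)) = 1/((15169 - 17284)*(32509 - 23687) + ((11/26)*(-32))*(½)) = 1/(-2115*8822 - 176/13*½) = 1/(-18658530 - 88/13) = 1/(-242560978/13) = -13/242560978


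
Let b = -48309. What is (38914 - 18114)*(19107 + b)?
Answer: -607401600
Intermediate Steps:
(38914 - 18114)*(19107 + b) = (38914 - 18114)*(19107 - 48309) = 20800*(-29202) = -607401600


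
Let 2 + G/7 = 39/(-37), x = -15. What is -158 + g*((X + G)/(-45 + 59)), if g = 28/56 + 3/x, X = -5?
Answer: -205342/1295 ≈ -158.57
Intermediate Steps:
G = -791/37 (G = -14 + 7*(39/(-37)) = -14 + 7*(39*(-1/37)) = -14 + 7*(-39/37) = -14 - 273/37 = -791/37 ≈ -21.378)
g = 3/10 (g = 28/56 + 3/(-15) = 28*(1/56) + 3*(-1/15) = ½ - ⅕ = 3/10 ≈ 0.30000)
-158 + g*((X + G)/(-45 + 59)) = -158 + 3*((-5 - 791/37)/(-45 + 59))/10 = -158 + 3*(-976/37/14)/10 = -158 + 3*(-976/37*1/14)/10 = -158 + (3/10)*(-488/259) = -158 - 732/1295 = -205342/1295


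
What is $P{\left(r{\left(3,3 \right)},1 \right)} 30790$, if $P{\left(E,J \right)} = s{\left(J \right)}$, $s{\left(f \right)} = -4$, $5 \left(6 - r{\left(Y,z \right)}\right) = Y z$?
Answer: $-123160$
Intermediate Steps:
$r{\left(Y,z \right)} = 6 - \frac{Y z}{5}$
$P{\left(E,J \right)} = -4$
$P{\left(r{\left(3,3 \right)},1 \right)} 30790 = \left(-4\right) 30790 = -123160$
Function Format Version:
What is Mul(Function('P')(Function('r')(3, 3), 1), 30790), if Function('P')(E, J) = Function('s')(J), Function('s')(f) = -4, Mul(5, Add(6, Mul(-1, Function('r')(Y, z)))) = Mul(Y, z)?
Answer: -123160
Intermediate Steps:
Function('r')(Y, z) = Add(6, Mul(Rational(-1, 5), Y, z)) (Function('r')(Y, z) = Add(6, Mul(Rational(-1, 5), Mul(Y, z))) = Add(6, Mul(Rational(-1, 5), Y, z)))
Function('P')(E, J) = -4
Mul(Function('P')(Function('r')(3, 3), 1), 30790) = Mul(-4, 30790) = -123160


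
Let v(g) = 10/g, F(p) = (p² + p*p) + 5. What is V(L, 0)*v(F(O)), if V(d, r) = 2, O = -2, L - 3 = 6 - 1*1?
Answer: 20/13 ≈ 1.5385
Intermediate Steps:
L = 8 (L = 3 + (6 - 1*1) = 3 + (6 - 1) = 3 + 5 = 8)
F(p) = 5 + 2*p² (F(p) = (p² + p²) + 5 = 2*p² + 5 = 5 + 2*p²)
V(L, 0)*v(F(O)) = 2*(10/(5 + 2*(-2)²)) = 2*(10/(5 + 2*4)) = 2*(10/(5 + 8)) = 2*(10/13) = 20/13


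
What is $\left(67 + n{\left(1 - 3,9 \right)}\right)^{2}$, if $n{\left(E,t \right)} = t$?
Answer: $5776$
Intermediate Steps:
$\left(67 + n{\left(1 - 3,9 \right)}\right)^{2} = \left(67 + 9\right)^{2} = 76^{2} = 5776$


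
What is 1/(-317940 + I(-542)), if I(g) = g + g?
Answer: -1/319024 ≈ -3.1346e-6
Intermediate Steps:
I(g) = 2*g
1/(-317940 + I(-542)) = 1/(-317940 + 2*(-542)) = 1/(-317940 - 1084) = 1/(-319024) = -1/319024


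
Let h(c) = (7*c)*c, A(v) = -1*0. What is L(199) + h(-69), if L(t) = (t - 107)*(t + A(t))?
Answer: 51635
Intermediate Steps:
A(v) = 0
h(c) = 7*c²
L(t) = t*(-107 + t) (L(t) = (t - 107)*(t + 0) = (-107 + t)*t = t*(-107 + t))
L(199) + h(-69) = 199*(-107 + 199) + 7*(-69)² = 199*92 + 7*4761 = 18308 + 33327 = 51635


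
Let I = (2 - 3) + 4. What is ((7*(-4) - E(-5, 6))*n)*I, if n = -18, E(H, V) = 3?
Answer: 1674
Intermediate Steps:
I = 3 (I = -1 + 4 = 3)
((7*(-4) - E(-5, 6))*n)*I = ((7*(-4) - 1*3)*(-18))*3 = ((-28 - 3)*(-18))*3 = -31*(-18)*3 = 558*3 = 1674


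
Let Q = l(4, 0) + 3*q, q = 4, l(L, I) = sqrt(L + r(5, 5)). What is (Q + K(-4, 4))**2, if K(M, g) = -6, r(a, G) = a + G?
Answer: (6 + sqrt(14))**2 ≈ 94.900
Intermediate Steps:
r(a, G) = G + a
l(L, I) = sqrt(10 + L) (l(L, I) = sqrt(L + (5 + 5)) = sqrt(L + 10) = sqrt(10 + L))
Q = 12 + sqrt(14) (Q = sqrt(10 + 4) + 3*4 = sqrt(14) + 12 = 12 + sqrt(14) ≈ 15.742)
(Q + K(-4, 4))**2 = ((12 + sqrt(14)) - 6)**2 = (6 + sqrt(14))**2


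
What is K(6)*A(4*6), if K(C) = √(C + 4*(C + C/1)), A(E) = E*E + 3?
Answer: 1737*√6 ≈ 4254.8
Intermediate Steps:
A(E) = 3 + E² (A(E) = E² + 3 = 3 + E²)
K(C) = 3*√C (K(C) = √(C + 4*(C + C*1)) = √(C + 4*(C + C)) = √(C + 4*(2*C)) = √(C + 8*C) = √(9*C) = 3*√C)
K(6)*A(4*6) = (3*√6)*(3 + (4*6)²) = (3*√6)*(3 + 24²) = (3*√6)*(3 + 576) = (3*√6)*579 = 1737*√6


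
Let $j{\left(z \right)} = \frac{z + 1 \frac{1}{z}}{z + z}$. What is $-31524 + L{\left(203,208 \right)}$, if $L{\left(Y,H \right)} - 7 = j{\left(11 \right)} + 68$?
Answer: $- \frac{3805268}{121} \approx -31449.0$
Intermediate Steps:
$j{\left(z \right)} = \frac{z + \frac{1}{z}}{2 z}$
$L{\left(Y,H \right)} = \frac{9136}{121}$ ($L{\left(Y,H \right)} = 7 + \left(\frac{1 + 11^{2}}{2 \cdot 121} + 68\right) = 7 + \left(\frac{1}{2} \cdot \frac{1}{121} \left(1 + 121\right) + 68\right) = 7 + \left(\frac{1}{2} \cdot \frac{1}{121} \cdot 122 + 68\right) = 7 + \left(\frac{61}{121} + 68\right) = 7 + \frac{8289}{121} = \frac{9136}{121}$)
$-31524 + L{\left(203,208 \right)} = -31524 + \frac{9136}{121} = - \frac{3805268}{121}$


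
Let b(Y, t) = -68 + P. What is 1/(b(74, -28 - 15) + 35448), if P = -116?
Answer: 1/35264 ≈ 2.8358e-5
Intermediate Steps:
b(Y, t) = -184 (b(Y, t) = -68 - 116 = -184)
1/(b(74, -28 - 15) + 35448) = 1/(-184 + 35448) = 1/35264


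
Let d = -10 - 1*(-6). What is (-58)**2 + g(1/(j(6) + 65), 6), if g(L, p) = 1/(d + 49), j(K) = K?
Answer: 151381/45 ≈ 3364.0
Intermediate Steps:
d = -4 (d = -10 + 6 = -4)
g(L, p) = 1/45 (g(L, p) = 1/(-4 + 49) = 1/45)
(-58)**2 + g(1/(j(6) + 65), 6) = (-58)**2 + 1/45 = 3364 + 1/45 = 151381/45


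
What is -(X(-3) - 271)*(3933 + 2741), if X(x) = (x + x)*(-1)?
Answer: 1768610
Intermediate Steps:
X(x) = -2*x (X(x) = (2*x)*(-1) = -2*x)
-(X(-3) - 271)*(3933 + 2741) = -(-2*(-3) - 271)*(3933 + 2741) = -(6 - 271)*6674 = -(-265)*6674 = -1*(-1768610) = 1768610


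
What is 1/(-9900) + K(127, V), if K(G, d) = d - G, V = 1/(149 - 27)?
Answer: -76690411/603900 ≈ -126.99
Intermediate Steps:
V = 1/122 ≈ 0.0081967
1/(-9900) + K(127, V) = 1/(-9900) + (1/122 - 1*127) = -1/9900 + (1/122 - 127) = -1/9900 - 15493/122 = -76690411/603900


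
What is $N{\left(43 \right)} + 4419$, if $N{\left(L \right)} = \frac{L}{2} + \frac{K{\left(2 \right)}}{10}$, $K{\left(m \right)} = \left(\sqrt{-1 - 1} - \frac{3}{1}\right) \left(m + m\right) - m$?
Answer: $\frac{44391}{10} + \frac{2 i \sqrt{2}}{5} \approx 4439.1 + 0.56569 i$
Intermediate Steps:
$K{\left(m \right)} = - m + 2 m \left(-3 + i \sqrt{2}\right)$ ($K{\left(m \right)} = \left(\sqrt{-2} - 3\right) 2 m - m = \left(i \sqrt{2} - 3\right) 2 m - m = \left(-3 + i \sqrt{2}\right) 2 m - m = 2 m \left(-3 + i \sqrt{2}\right) - m = - m + 2 m \left(-3 + i \sqrt{2}\right)$)
$N{\left(L \right)} = - \frac{7}{5} + \frac{L}{2} + \frac{2 i \sqrt{2}}{5}$ ($N{\left(L \right)} = \frac{L}{2} + \frac{2 \left(-7 + 2 i \sqrt{2}\right)}{10} = L \frac{1}{2} + \left(-14 + 4 i \sqrt{2}\right) \frac{1}{10} = \frac{L}{2} - \left(\frac{7}{5} - \frac{2 i \sqrt{2}}{5}\right) = - \frac{7}{5} + \frac{L}{2} + \frac{2 i \sqrt{2}}{5}$)
$N{\left(43 \right)} + 4419 = \left(- \frac{7}{5} + \frac{1}{2} \cdot 43 + \frac{2 i \sqrt{2}}{5}\right) + 4419 = \left(- \frac{7}{5} + \frac{43}{2} + \frac{2 i \sqrt{2}}{5}\right) + 4419 = \left(\frac{201}{10} + \frac{2 i \sqrt{2}}{5}\right) + 4419 = \frac{44391}{10} + \frac{2 i \sqrt{2}}{5}$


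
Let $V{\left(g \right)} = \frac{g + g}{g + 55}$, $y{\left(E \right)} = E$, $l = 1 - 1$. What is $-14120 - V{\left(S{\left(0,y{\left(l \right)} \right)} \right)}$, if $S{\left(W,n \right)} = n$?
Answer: $-14120$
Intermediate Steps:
$l = 0$ ($l = 1 - 1 = 0$)
$V{\left(g \right)} = \frac{2 g}{55 + g}$
$-14120 - V{\left(S{\left(0,y{\left(l \right)} \right)} \right)} = -14120 - 2 \cdot 0 \frac{1}{55 + 0} = -14120 - 2 \cdot 0 \cdot \frac{1}{55} = -14120 - 0 = -14120 + 0 = -14120$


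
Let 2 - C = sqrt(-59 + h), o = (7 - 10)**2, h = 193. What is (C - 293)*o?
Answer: -2619 - 9*sqrt(134) ≈ -2723.2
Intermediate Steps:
o = 9 (o = (-3)**2 = 9)
C = 2 - sqrt(134) (C = 2 - sqrt(-59 + 193) = 2 - sqrt(134) ≈ -9.5758)
(C - 293)*o = ((2 - sqrt(134)) - 293)*9 = (-291 - sqrt(134))*9 = -2619 - 9*sqrt(134)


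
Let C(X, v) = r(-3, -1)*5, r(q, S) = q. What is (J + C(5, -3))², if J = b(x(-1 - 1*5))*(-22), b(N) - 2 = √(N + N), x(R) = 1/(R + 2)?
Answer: 3239 + 1298*I*√2 ≈ 3239.0 + 1835.6*I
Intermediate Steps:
x(R) = 1/(2 + R)
b(N) = 2 + √2*√N (b(N) = 2 + √(N + N) = 2 + √(2*N) = 2 + √2*√N)
C(X, v) = -15 (C(X, v) = -3*5 = -15)
J = -44 - 11*I*√2 (J = (2 + √2*√(1/(2 + (-1 - 1*5))))*(-22) = (2 + √2*√(1/(2 + (-1 - 5))))*(-22) = (2 + √2*√(1/(2 - 6)))*(-22) = (2 + √2*√(1/(-4)))*(-22) = (2 + √2*√(-¼))*(-22) = (2 + √2*(I/2))*(-22) = (2 + I*√2/2)*(-22) = -44 - 11*I*√2 ≈ -44.0 - 15.556*I)
(J + C(5, -3))² = ((-44 - 11*I*√2) - 15)² = (-59 - 11*I*√2)²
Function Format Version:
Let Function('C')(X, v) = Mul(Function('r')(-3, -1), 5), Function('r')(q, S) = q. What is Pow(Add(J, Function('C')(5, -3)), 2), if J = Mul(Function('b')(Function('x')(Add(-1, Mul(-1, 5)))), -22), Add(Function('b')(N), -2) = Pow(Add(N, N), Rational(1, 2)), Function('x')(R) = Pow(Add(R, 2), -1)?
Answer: Add(3239, Mul(1298, I, Pow(2, Rational(1, 2)))) ≈ Add(3239.0, Mul(1835.6, I))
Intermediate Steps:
Function('x')(R) = Pow(Add(2, R), -1)
Function('b')(N) = Add(2, Mul(Pow(2, Rational(1, 2)), Pow(N, Rational(1, 2)))) (Function('b')(N) = Add(2, Pow(Add(N, N), Rational(1, 2))) = Add(2, Pow(Mul(2, N), Rational(1, 2))) = Add(2, Mul(Pow(2, Rational(1, 2)), Pow(N, Rational(1, 2)))))
Function('C')(X, v) = -15 (Function('C')(X, v) = Mul(-3, 5) = -15)
J = Add(-44, Mul(-11, I, Pow(2, Rational(1, 2)))) (J = Mul(Add(2, Mul(Pow(2, Rational(1, 2)), Pow(Pow(Add(2, Add(-1, Mul(-1, 5))), -1), Rational(1, 2)))), -22) = Mul(Add(2, Mul(Pow(2, Rational(1, 2)), Pow(Pow(Add(2, Add(-1, -5)), -1), Rational(1, 2)))), -22) = Mul(Add(2, Mul(Pow(2, Rational(1, 2)), Pow(Pow(Add(2, -6), -1), Rational(1, 2)))), -22) = Mul(Add(2, Mul(Pow(2, Rational(1, 2)), Pow(Pow(-4, -1), Rational(1, 2)))), -22) = Mul(Add(2, Mul(Pow(2, Rational(1, 2)), Pow(Rational(-1, 4), Rational(1, 2)))), -22) = Mul(Add(2, Mul(Pow(2, Rational(1, 2)), Mul(Rational(1, 2), I))), -22) = Mul(Add(2, Mul(Rational(1, 2), I, Pow(2, Rational(1, 2)))), -22) = Add(-44, Mul(-11, I, Pow(2, Rational(1, 2)))) ≈ Add(-44.000, Mul(-15.556, I)))
Pow(Add(J, Function('C')(5, -3)), 2) = Pow(Add(Add(-44, Mul(-11, I, Pow(2, Rational(1, 2)))), -15), 2) = Pow(Add(-59, Mul(-11, I, Pow(2, Rational(1, 2)))), 2)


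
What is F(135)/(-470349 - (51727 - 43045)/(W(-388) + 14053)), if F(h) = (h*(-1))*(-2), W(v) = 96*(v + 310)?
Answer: -590850/1029283289 ≈ -0.00057404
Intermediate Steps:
W(v) = 29760 + 96*v (W(v) = 96*(310 + v) = 29760 + 96*v)
F(h) = 2*h (F(h) = -h*(-2) = 2*h)
F(135)/(-470349 - (51727 - 43045)/(W(-388) + 14053)) = (2*135)/(-470349 - (51727 - 43045)/((29760 + 96*(-388)) + 14053)) = 270/(-470349 - 8682/((29760 - 37248) + 14053)) = 270/(-470349 - 8682/(-7488 + 14053)) = 270/(-470349 - 8682/6565) = 270/(-3087849867/6565) = 270*(-6565/3087849867) = -590850/1029283289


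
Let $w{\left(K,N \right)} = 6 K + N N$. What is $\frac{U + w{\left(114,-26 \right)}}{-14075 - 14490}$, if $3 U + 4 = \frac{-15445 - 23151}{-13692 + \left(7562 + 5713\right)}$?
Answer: $- \frac{1738288}{35734815} \approx -0.048644$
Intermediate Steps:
$U = \frac{36928}{1251}$ ($U = - \frac{4}{3} + \frac{\left(-15445 - 23151\right) \frac{1}{-13692 + \left(7562 + 5713\right)}}{3} = - \frac{4}{3} + \frac{\left(-38596\right) \frac{1}{-13692 + 13275}}{3} = - \frac{4}{3} + \frac{\left(-38596\right) \frac{1}{-417}}{3} = - \frac{4}{3} + \frac{\left(-38596\right) \left(- \frac{1}{417}\right)}{3} = - \frac{4}{3} + \frac{1}{3} \cdot \frac{38596}{417} = - \frac{4}{3} + \frac{38596}{1251} = \frac{36928}{1251} \approx 29.519$)
$w{\left(K,N \right)} = N^{2} + 6 K$ ($w{\left(K,N \right)} = 6 K + N^{2} = N^{2} + 6 K$)
$\frac{U + w{\left(114,-26 \right)}}{-14075 - 14490} = \frac{\frac{36928}{1251} + \left(\left(-26\right)^{2} + 6 \cdot 114\right)}{-14075 - 14490} = \frac{\frac{36928}{1251} + \left(676 + 684\right)}{-28565} = \left(\frac{36928}{1251} + 1360\right) \left(- \frac{1}{28565}\right) = \frac{1738288}{1251} \left(- \frac{1}{28565}\right) = - \frac{1738288}{35734815}$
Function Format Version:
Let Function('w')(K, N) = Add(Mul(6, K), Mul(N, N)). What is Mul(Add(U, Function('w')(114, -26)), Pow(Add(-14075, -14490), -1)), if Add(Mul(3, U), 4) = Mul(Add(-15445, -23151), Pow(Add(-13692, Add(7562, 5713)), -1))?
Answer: Rational(-1738288, 35734815) ≈ -0.048644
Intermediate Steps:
U = Rational(36928, 1251) (U = Add(Rational(-4, 3), Mul(Rational(1, 3), Mul(Add(-15445, -23151), Pow(Add(-13692, Add(7562, 5713)), -1)))) = Add(Rational(-4, 3), Mul(Rational(1, 3), Mul(-38596, Pow(Add(-13692, 13275), -1)))) = Add(Rational(-4, 3), Mul(Rational(1, 3), Mul(-38596, Pow(-417, -1)))) = Add(Rational(-4, 3), Mul(Rational(1, 3), Mul(-38596, Rational(-1, 417)))) = Add(Rational(-4, 3), Mul(Rational(1, 3), Rational(38596, 417))) = Add(Rational(-4, 3), Rational(38596, 1251)) = Rational(36928, 1251) ≈ 29.519)
Function('w')(K, N) = Add(Pow(N, 2), Mul(6, K)) (Function('w')(K, N) = Add(Mul(6, K), Pow(N, 2)) = Add(Pow(N, 2), Mul(6, K)))
Mul(Add(U, Function('w')(114, -26)), Pow(Add(-14075, -14490), -1)) = Mul(Add(Rational(36928, 1251), Add(Pow(-26, 2), Mul(6, 114))), Pow(Add(-14075, -14490), -1)) = Mul(Add(Rational(36928, 1251), Add(676, 684)), Pow(-28565, -1)) = Mul(Add(Rational(36928, 1251), 1360), Rational(-1, 28565)) = Mul(Rational(1738288, 1251), Rational(-1, 28565)) = Rational(-1738288, 35734815)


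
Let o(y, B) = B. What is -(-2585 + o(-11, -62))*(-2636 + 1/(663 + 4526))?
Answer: -36206203341/5189 ≈ -6.9775e+6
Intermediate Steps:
-(-2585 + o(-11, -62))*(-2636 + 1/(663 + 4526)) = -(-2585 - 62)*(-2636 + 1/(663 + 4526)) = -(-2647)*(-2636 + 1/5189) = -(-2647)*(-13678203)/5189 = -1*36206203341/5189 = -36206203341/5189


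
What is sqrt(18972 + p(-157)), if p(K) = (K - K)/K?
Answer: 6*sqrt(527) ≈ 137.74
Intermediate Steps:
p(K) = 0 (p(K) = 0/K = 0)
sqrt(18972 + p(-157)) = sqrt(18972 + 0) = sqrt(18972) = 6*sqrt(527)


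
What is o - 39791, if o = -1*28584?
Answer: -68375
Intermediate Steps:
o = -28584
o - 39791 = -28584 - 39791 = -68375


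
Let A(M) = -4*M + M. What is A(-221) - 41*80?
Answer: -2617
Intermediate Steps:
A(M) = -3*M
A(-221) - 41*80 = -3*(-221) - 41*80 = 663 - 3280 = -2617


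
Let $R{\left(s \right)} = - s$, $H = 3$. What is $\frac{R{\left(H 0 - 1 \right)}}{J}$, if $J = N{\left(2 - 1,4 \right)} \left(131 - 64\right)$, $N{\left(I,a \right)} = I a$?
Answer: $\frac{1}{268} \approx 0.0037313$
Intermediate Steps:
$J = 268$ ($J = \left(2 - 1\right) 4 \left(131 - 64\right) = 1 \cdot 4 \cdot 67 = 4 \cdot 67 = 268$)
$\frac{R{\left(H 0 - 1 \right)}}{J} = \frac{\left(-1\right) \left(3 \cdot 0 - 1\right)}{268} = - (0 - 1) \frac{1}{268} = \left(-1\right) \left(-1\right) \frac{1}{268} = 1 \cdot \frac{1}{268} = \frac{1}{268}$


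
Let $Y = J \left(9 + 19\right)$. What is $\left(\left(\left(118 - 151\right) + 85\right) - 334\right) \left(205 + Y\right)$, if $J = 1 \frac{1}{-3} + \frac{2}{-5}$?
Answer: $- \frac{260098}{5} \approx -52020.0$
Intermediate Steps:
$J = - \frac{11}{15}$ ($J = 1 \left(- \frac{1}{3}\right) + 2 \left(- \frac{1}{5}\right) = - \frac{1}{3} - \frac{2}{5} = - \frac{11}{15} \approx -0.73333$)
$Y = - \frac{308}{15}$ ($Y = - \frac{11 \left(9 + 19\right)}{15} = \left(- \frac{11}{15}\right) 28 = - \frac{308}{15} \approx -20.533$)
$\left(\left(\left(118 - 151\right) + 85\right) - 334\right) \left(205 + Y\right) = \left(\left(\left(118 - 151\right) + 85\right) - 334\right) \left(205 - \frac{308}{15}\right) = \left(\left(-33 + 85\right) - 334\right) \frac{2767}{15} = \left(52 - 334\right) \frac{2767}{15} = \left(-282\right) \frac{2767}{15} = - \frac{260098}{5}$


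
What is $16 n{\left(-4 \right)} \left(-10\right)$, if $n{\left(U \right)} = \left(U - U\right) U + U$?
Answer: $640$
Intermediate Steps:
$n{\left(U \right)} = U$ ($n{\left(U \right)} = 0 U + U = 0 + U = U$)
$16 n{\left(-4 \right)} \left(-10\right) = 16 \left(-4\right) \left(-10\right) = \left(-64\right) \left(-10\right) = 640$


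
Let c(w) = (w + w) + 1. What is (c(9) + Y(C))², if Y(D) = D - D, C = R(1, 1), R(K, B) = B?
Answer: 361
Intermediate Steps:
C = 1
c(w) = 1 + 2*w (c(w) = 2*w + 1 = 1 + 2*w)
Y(D) = 0
(c(9) + Y(C))² = ((1 + 2*9) + 0)² = ((1 + 18) + 0)² = (19 + 0)² = 19² = 361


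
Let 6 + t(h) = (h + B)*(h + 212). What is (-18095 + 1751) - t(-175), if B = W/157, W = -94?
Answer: -1545013/157 ≈ -9840.8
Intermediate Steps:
B = -94/157 ≈ -0.59873
t(h) = -6 + (212 + h)*(-94/157 + h) (t(h) = -6 + (h - 94/157)*(h + 212) = -6 + (-94/157 + h)*(212 + h) = -6 + (212 + h)*(-94/157 + h))
(-18095 + 1751) - t(-175) = (-18095 + 1751) - (-20870/157 + (-175)² + (33190/157)*(-175)) = -16344 - (-20870/157 + 30625 - 5808250/157) = -16344 - 1*(-1020995/157) = -16344 + 1020995/157 = -1545013/157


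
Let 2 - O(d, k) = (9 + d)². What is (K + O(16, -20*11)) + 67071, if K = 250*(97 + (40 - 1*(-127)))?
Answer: 132448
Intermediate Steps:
O(d, k) = 2 - (9 + d)²
K = 66000 (K = 250*(97 + (40 + 127)) = 250*(97 + 167) = 250*264 = 66000)
(K + O(16, -20*11)) + 67071 = (66000 + (2 - (9 + 16)²)) + 67071 = (66000 + (2 - 1*25²)) + 67071 = (66000 + (2 - 1*625)) + 67071 = (66000 + (2 - 625)) + 67071 = (66000 - 623) + 67071 = 65377 + 67071 = 132448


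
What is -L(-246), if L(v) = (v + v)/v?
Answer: -2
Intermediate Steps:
L(v) = 2 (L(v) = (2*v)/v = 2)
-L(-246) = -1*2 = -2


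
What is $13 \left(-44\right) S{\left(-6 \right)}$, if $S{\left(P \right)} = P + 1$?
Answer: $2860$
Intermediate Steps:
$S{\left(P \right)} = 1 + P$
$13 \left(-44\right) S{\left(-6 \right)} = 13 \left(-44\right) \left(1 - 6\right) = \left(-572\right) \left(-5\right) = 2860$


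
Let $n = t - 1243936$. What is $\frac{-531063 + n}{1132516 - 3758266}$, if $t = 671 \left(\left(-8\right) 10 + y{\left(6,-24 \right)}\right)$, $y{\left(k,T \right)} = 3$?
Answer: $\frac{913333}{1312875} \approx 0.69567$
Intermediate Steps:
$t = -51667$ ($t = 671 \left(\left(-8\right) 10 + 3\right) = 671 \left(-80 + 3\right) = 671 \left(-77\right) = -51667$)
$n = -1295603$ ($n = -51667 - 1243936 = -1295603$)
$\frac{-531063 + n}{1132516 - 3758266} = \frac{-531063 - 1295603}{1132516 - 3758266} = - \frac{1826666}{-2625750} = \left(-1826666\right) \left(- \frac{1}{2625750}\right) = \frac{913333}{1312875}$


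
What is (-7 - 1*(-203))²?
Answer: 38416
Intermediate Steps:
(-7 - 1*(-203))² = (-7 + 203)² = 196² = 38416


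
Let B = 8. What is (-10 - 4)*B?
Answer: -112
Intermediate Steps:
(-10 - 4)*B = (-10 - 4)*8 = -14*8 = -112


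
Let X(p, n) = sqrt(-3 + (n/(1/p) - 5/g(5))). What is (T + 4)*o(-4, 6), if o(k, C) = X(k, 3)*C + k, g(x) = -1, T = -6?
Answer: 8 - 12*I*sqrt(10) ≈ 8.0 - 37.947*I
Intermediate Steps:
X(p, n) = sqrt(2 + n*p) (X(p, n) = sqrt(-3 + (n/(1/p) - 5/(-1))) = sqrt(-3 + (n*p - 5*(-1))) = sqrt(-3 + (n*p + 5)) = sqrt(-3 + (5 + n*p)) = sqrt(2 + n*p))
o(k, C) = k + C*sqrt(2 + 3*k) (o(k, C) = sqrt(2 + 3*k)*C + k = C*sqrt(2 + 3*k) + k = k + C*sqrt(2 + 3*k))
(T + 4)*o(-4, 6) = (-6 + 4)*(-4 + 6*sqrt(2 + 3*(-4))) = -2*(-4 + 6*sqrt(2 - 12)) = -2*(-4 + 6*sqrt(-10)) = -2*(-4 + 6*(I*sqrt(10))) = -2*(-4 + 6*I*sqrt(10)) = 8 - 12*I*sqrt(10)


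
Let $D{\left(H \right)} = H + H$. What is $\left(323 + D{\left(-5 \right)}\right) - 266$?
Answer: $47$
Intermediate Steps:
$D{\left(H \right)} = 2 H$
$\left(323 + D{\left(-5 \right)}\right) - 266 = \left(323 + 2 \left(-5\right)\right) - 266 = \left(323 - 10\right) - 266 = 313 - 266 = 47$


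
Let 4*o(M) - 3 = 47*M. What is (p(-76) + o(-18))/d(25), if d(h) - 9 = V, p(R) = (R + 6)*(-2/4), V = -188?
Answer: 703/716 ≈ 0.98184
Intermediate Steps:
p(R) = -3 - R/2 (p(R) = (6 + R)*(-2*¼) = (6 + R)*(-½) = -3 - R/2)
o(M) = ¾ + 47*M/4 (o(M) = ¾ + (47*M)/4 = ¾ + 47*M/4)
d(h) = -179 (d(h) = 9 - 188 = -179)
(p(-76) + o(-18))/d(25) = ((-3 - ½*(-76)) + (¾ + (47/4)*(-18)))/(-179) = ((-3 + 38) + (¾ - 423/2))*(-1/179) = (35 - 843/4)*(-1/179) = -703/4*(-1/179) = 703/716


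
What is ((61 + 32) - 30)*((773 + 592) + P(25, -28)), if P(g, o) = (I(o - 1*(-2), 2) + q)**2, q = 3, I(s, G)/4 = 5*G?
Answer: 202482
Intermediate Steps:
I(s, G) = 20*G (I(s, G) = 4*(5*G) = 20*G)
P(g, o) = 1849 (P(g, o) = (20*2 + 3)**2 = (40 + 3)**2 = 43**2 = 1849)
((61 + 32) - 30)*((773 + 592) + P(25, -28)) = ((61 + 32) - 30)*((773 + 592) + 1849) = (93 - 30)*(1365 + 1849) = 63*3214 = 202482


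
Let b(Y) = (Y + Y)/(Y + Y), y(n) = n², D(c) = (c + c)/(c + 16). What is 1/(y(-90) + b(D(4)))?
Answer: 1/8101 ≈ 0.00012344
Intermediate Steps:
D(c) = 2*c/(16 + c) (D(c) = (2*c)/(16 + c) = 2*c/(16 + c))
b(Y) = 1 (b(Y) = (2*Y)/((2*Y)) = (2*Y)*(1/(2*Y)) = 1)
1/(y(-90) + b(D(4))) = 1/((-90)² + 1) = 1/(8100 + 1) = 1/8101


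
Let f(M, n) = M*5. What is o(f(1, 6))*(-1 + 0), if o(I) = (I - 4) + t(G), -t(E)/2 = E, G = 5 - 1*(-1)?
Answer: 11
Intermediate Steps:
G = 6 (G = 5 + 1 = 6)
f(M, n) = 5*M
t(E) = -2*E
o(I) = -16 + I (o(I) = (I - 4) - 2*6 = (-4 + I) - 12 = -16 + I)
o(f(1, 6))*(-1 + 0) = (-16 + 5*1)*(-1 + 0) = (-16 + 5)*(-1) = -11*(-1) = 11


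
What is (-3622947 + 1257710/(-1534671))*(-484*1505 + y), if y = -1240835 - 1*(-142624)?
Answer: 1128458728137761973/170519 ≈ 6.6178e+12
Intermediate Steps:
y = -1098211 (y = -1240835 + 142624 = -1098211)
(-3622947 + 1257710/(-1534671))*(-484*1505 + y) = (-3622947 + 1257710/(-1534671))*(-484*1505 - 1098211) = (-3622947 + 1257710*(-1/1534671))*(-728420 - 1098211) = (-3622947 - 1257710/1534671)*(-1826631) = -5560032953147/1534671*(-1826631) = 1128458728137761973/170519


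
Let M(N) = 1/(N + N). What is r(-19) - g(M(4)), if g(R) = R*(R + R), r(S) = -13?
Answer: -417/32 ≈ -13.031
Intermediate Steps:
M(N) = 1/(2*N)
g(R) = 2*R**2 (g(R) = R*(2*R) = 2*R**2)
r(-19) - g(M(4)) = -13 - 2*((1/2)/4)**2 = -13 - 2*((1/2)*(1/4))**2 = -13 - 2*(1/8)**2 = -13 - 2/64 = -13 - 1*1/32 = -13 - 1/32 = -417/32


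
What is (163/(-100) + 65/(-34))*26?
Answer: -78273/850 ≈ -92.086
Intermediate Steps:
(163/(-100) + 65/(-34))*26 = (163*(-1/100) + 65*(-1/34))*26 = (-163/100 - 65/34)*26 = -6021/1700*26 = -78273/850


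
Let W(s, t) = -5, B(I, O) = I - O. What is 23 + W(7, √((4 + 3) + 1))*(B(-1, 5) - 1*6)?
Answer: 83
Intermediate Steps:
23 + W(7, √((4 + 3) + 1))*(B(-1, 5) - 1*6) = 23 - 5*((-1 - 1*5) - 1*6) = 23 - 5*((-1 - 5) - 6) = 23 - 5*(-6 - 6) = 23 - 5*(-12) = 23 + 60 = 83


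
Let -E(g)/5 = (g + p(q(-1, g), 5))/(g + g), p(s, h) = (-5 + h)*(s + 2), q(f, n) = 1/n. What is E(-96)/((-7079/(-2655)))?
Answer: -13275/14158 ≈ -0.93763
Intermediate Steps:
p(s, h) = (-5 + h)*(2 + s)
E(g) = -5/2 (E(g) = -5*(g + (-10 - 5/g + 2*5 + 5/g))/(g + g) = -5*(g + (-10 - 5/g + 10 + 5/g))/(2*g) = -5*(g + 0)*1/(2*g) = -5*g*1/(2*g) = -5*½ = -5/2)
E(-96)/((-7079/(-2655))) = -5/(2*((-7079/(-2655)))) = -5/(2*((-7079*(-1/2655)))) = -5/(2*7079/2655) = -5/2*2655/7079 = -13275/14158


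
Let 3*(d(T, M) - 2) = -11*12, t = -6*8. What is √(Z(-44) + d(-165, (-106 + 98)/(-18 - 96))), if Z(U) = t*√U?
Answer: √(-42 - 96*I*√11) ≈ 11.814 - 13.475*I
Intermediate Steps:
t = -48
d(T, M) = -42 (d(T, M) = 2 + (-11*12)/3 = 2 + (⅓)*(-132) = 2 - 44 = -42)
Z(U) = -48*√U
√(Z(-44) + d(-165, (-106 + 98)/(-18 - 96))) = √(-96*I*√11 - 42) = √(-42 - 96*I*√11)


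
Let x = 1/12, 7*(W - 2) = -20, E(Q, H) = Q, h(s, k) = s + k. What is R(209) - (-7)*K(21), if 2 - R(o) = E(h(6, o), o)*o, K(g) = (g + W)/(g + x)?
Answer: -11366357/253 ≈ -44926.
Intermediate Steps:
h(s, k) = k + s
W = -6/7 (W = 2 + (⅐)*(-20) = 2 - 20/7 = -6/7 ≈ -0.85714)
x = 1/12 ≈ 0.083333
K(g) = (-6/7 + g)/(1/12 + g) (K(g) = (g - 6/7)/(g + 1/12) = (-6/7 + g)/(1/12 + g))
R(o) = 2 - o*(6 + o) (R(o) = 2 - (o + 6)*o = 2 - (6 + o)*o = 2 - o*(6 + o))
R(209) - (-7)*K(21) = (2 - 1*209*(6 + 209)) - (-7)*12*(-6 + 7*21)/(7*(1 + 12*21)) = (2 - 1*209*215) - (-7)*12*(-6 + 147)/(7*(1 + 252)) = (2 - 44935) - (-7)*(12/7)*141/253 = -44933 - (-7)*(12/7)*(1/253)*141 = -44933 - (-7)*1692/1771 = -44933 - 1*(-1692/253) = -44933 + 1692/253 = -11366357/253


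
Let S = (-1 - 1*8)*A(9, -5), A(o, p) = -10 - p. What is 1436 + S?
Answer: 1481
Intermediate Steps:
S = 45 (S = (-1 - 1*8)*(-10 - 1*(-5)) = (-1 - 8)*(-10 + 5) = -9*(-5) = 45)
1436 + S = 1436 + 45 = 1481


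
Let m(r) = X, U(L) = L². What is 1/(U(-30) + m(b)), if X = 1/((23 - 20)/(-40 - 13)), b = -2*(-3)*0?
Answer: 3/2647 ≈ 0.0011334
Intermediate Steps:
b = 0 (b = 6*0 = 0)
X = -53/3 (X = 1/(3/(-53)) = 1/(3*(-1/53)) = 1/(-3/53) = -53/3 ≈ -17.667)
m(r) = -53/3
1/(U(-30) + m(b)) = 1/((-30)² - 53/3) = 1/(900 - 53/3) = 1/(2647/3) = 3/2647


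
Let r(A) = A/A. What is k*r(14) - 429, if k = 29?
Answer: -400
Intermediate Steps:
r(A) = 1
k*r(14) - 429 = 29*1 - 429 = 29 - 429 = -400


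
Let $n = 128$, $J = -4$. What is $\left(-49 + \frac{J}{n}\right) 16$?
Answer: $- \frac{1569}{2} \approx -784.5$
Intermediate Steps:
$\left(-49 + \frac{J}{n}\right) 16 = \left(-49 - \frac{4}{128}\right) 16 = \left(-49 - \frac{1}{32}\right) 16 = \left(- \frac{1569}{32}\right) 16 = - \frac{1569}{2}$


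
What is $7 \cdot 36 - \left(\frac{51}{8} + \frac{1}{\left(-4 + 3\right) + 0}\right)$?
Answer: $\frac{1973}{8} \approx 246.63$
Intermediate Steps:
$7 \cdot 36 - \left(\frac{51}{8} + \frac{1}{\left(-4 + 3\right) + 0}\right) = 252 - \left(\frac{51}{8} + \frac{1}{-1 + 0}\right) = 252 - \frac{43}{8} = \frac{1973}{8}$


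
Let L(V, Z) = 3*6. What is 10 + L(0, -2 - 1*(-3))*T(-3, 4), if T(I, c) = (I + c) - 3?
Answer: -26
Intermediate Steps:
T(I, c) = -3 + I + c
L(V, Z) = 18
10 + L(0, -2 - 1*(-3))*T(-3, 4) = 10 + 18*(-3 - 3 + 4) = 10 + 18*(-2) = 10 - 36 = -26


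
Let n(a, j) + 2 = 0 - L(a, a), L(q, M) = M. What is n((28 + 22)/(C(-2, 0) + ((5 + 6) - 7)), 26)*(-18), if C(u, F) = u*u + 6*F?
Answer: 297/2 ≈ 148.50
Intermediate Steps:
C(u, F) = u² + 6*F
n(a, j) = -2 - a (n(a, j) = -2 + (0 - a) = -2 - a)
n((28 + 22)/(C(-2, 0) + ((5 + 6) - 7)), 26)*(-18) = (-2 - (28 + 22)/(((-2)² + 6*0) + ((5 + 6) - 7)))*(-18) = (-2 - 50/((4 + 0) + (11 - 7)))*(-18) = (-2 - 50/(4 + 4))*(-18) = (-2 - 50/8)*(-18) = (-2 - 1*25/4)*(-18) = (-2 - 25/4)*(-18) = -33/4*(-18) = 297/2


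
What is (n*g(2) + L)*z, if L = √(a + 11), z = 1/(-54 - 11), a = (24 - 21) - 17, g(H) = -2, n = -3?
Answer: -6/65 - I*√3/65 ≈ -0.092308 - 0.026647*I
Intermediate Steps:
a = -14 (a = 3 - 17 = -14)
z = -1/65 (z = 1/(-65) = -1/65 ≈ -0.015385)
L = I*√3 (L = √(-14 + 11) = √(-3) = I*√3 ≈ 1.732*I)
(n*g(2) + L)*z = (-3*(-2) + I*√3)*(-1/65) = (6 + I*√3)*(-1/65) = -6/65 - I*√3/65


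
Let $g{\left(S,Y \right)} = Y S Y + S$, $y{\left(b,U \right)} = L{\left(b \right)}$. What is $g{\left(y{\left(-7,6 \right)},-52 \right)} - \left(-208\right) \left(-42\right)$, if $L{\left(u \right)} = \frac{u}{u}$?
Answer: $-6031$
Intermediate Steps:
$L{\left(u \right)} = 1$
$y{\left(b,U \right)} = 1$
$g{\left(S,Y \right)} = S + S Y^{2}$ ($g{\left(S,Y \right)} = S Y Y + S = S Y^{2} + S = S + S Y^{2}$)
$g{\left(y{\left(-7,6 \right)},-52 \right)} - \left(-208\right) \left(-42\right) = 1 \left(1 + \left(-52\right)^{2}\right) - \left(-208\right) \left(-42\right) = 1 \left(1 + 2704\right) - 8736 = 1 \cdot 2705 - 8736 = 2705 - 8736 = -6031$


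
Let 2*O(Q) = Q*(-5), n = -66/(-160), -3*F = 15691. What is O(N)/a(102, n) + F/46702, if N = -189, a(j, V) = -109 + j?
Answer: -4736423/70053 ≈ -67.612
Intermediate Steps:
F = -15691/3 (F = -1/3*15691 = -15691/3 ≈ -5230.3)
n = 33/80 (n = -66*(-1/160) = 33/80 ≈ 0.41250)
O(Q) = -5*Q/2 (O(Q) = (Q*(-5))/2 = (-5*Q)/2 = -5*Q/2)
O(N)/a(102, n) + F/46702 = (-5/2*(-189))/(-109 + 102) - 15691/3/46702 = (945/2)/(-7) - 15691/3*1/46702 = (945/2)*(-1/7) - 15691/140106 = -135/2 - 15691/140106 = -4736423/70053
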